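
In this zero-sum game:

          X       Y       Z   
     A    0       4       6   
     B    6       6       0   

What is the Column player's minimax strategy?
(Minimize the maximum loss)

Column should play X or Y or Z (all achieve the minimum), value = 6

Work:
Column player minimizes Row's maximum payoff:
Column X: max payoff to Row = 6
Column Y: max payoff to Row = 6
Column Z: max payoff to Row = 6
Minimum is 6, achieved by columns X, Y, Z (tied).
Each of X or Y or Z is a minimax strategy.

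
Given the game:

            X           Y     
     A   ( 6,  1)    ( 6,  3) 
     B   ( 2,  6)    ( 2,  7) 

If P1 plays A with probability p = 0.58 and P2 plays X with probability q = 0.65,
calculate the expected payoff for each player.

E[P1] = 4.32, E[P2] = 3.653

Work:
E[P1] = p·q·π₁(A,X) + p·(1-q)·π₁(A,Y) + (1-p)·q·π₁(B,X) + (1-p)·(1-q)·π₁(B,Y)
= 0.58·0.65·6 + 0.58·0.35·6 + 0.42·0.65·2 + 0.42·0.35·2
= 4.32

E[P2] = 3.653 (similar calculation)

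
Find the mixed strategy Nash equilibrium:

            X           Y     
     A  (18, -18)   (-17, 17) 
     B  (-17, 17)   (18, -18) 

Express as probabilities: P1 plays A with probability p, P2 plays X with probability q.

p = 0.5, q = 0.5

Work:
Find probabilities that make opponent indifferent:
P2 chooses q to make P1 indifferent between A and B
P1 chooses p to make P2 indifferent between X and Y
Mixed NE: P1 plays (A: 0.5, B: 0.5), P2 plays (X: 0.5, Y: 0.5)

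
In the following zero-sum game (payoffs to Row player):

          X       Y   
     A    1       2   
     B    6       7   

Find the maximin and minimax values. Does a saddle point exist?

Maximin = 6, Minimax = 6, Saddle: True

Work:
Row minimums: [1, 6] → maximin = 6
Column maximums: [6, 7] → minimax = 6
Saddle point exists! Game value = 6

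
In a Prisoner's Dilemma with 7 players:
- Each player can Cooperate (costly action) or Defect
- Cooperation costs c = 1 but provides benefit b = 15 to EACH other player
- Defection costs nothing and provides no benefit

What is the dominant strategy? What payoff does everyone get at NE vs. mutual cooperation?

Dominant: Defect; NE payoff = 0; Coop payoff = 89

Work:
Defect dominates (saves cost c = 1, benefit to others is external)
NE: All defect → everyone gets 0
If all cooperate: each receives (6)×15 - 1 = 89
Social dilemma: 89 > 0 but NE gives 0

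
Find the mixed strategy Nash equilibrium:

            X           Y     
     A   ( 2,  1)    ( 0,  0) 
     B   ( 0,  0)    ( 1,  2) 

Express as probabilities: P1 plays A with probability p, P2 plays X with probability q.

p = 0.6667, q = 0.3333

Work:
Find probabilities that make opponent indifferent:
P2 chooses q to make P1 indifferent between A and B
P1 chooses p to make P2 indifferent between X and Y
Mixed NE: P1 plays (A: 0.6667, B: 0.3333), P2 plays (X: 0.3333, Y: 0.6667)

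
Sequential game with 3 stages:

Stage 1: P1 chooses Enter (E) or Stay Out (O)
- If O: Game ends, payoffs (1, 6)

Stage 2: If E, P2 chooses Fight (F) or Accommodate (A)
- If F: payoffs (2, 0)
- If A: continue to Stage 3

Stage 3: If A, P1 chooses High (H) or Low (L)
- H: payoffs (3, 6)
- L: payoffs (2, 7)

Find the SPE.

SPE: (E, A, H); Outcome (3, 6)

Work:
Stage 3: P1 chooses H (3 vs 2)
Stage 2: P2: F->0, A->6 (anticipating H). Choose A
Stage 1: P1: O->1, E->3 (anticipating A, H). Choose E
SPE path: E -> A -> H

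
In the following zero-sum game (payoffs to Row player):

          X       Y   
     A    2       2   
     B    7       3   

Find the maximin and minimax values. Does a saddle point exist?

Maximin = 3, Minimax = 3, Saddle: True

Work:
Row minimums: [2, 3] → maximin = 3
Column maximums: [7, 3] → minimax = 3
Saddle point exists! Game value = 3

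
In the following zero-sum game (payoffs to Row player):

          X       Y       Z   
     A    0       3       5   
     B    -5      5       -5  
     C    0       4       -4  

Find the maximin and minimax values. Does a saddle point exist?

Maximin = 0, Minimax = 0, Saddle: True

Work:
Row minimums: [0, -5, -4] → maximin = 0
Column maximums: [0, 5, 5] → minimax = 0
Saddle point exists! Game value = 0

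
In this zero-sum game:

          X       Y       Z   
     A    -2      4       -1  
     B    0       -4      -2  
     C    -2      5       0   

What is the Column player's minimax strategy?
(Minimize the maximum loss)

Column should play X or Z (all achieve the minimum), value = 0

Work:
Column player minimizes Row's maximum payoff:
Column X: max payoff to Row = 0
Column Y: max payoff to Row = 5
Column Z: max payoff to Row = 0
Minimum is 0, achieved by columns X, Z (tied).
Each of X or Z is a minimax strategy.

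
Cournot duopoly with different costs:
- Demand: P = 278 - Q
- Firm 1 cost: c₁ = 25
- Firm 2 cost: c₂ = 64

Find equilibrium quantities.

q₁* = 97.33, q₂* = 58.33

Work:
Reaction: q₁ = (278 - 25 - q₂)/2
Reaction: q₂ = (278 - 64 - q₁)/2
Solve simultaneously:
q₁* = (278 - 2×25 + 64)/3 = 97.33
q₂* = (278 - 2×64 + 25)/3 = 58.33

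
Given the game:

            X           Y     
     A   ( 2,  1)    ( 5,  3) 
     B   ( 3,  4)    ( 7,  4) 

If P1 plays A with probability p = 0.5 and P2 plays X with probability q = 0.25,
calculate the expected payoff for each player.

E[P1] = 5.125, E[P2] = 3.25

Work:
E[P1] = p·q·π₁(A,X) + p·(1-q)·π₁(A,Y) + (1-p)·q·π₁(B,X) + (1-p)·(1-q)·π₁(B,Y)
= 0.5·0.25·2 + 0.5·0.75·5 + 0.5·0.25·3 + 0.5·0.75·7
= 5.125

E[P2] = 3.25 (similar calculation)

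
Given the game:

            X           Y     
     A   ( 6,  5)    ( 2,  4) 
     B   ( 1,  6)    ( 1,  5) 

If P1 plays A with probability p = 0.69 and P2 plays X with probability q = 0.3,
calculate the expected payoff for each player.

E[P1] = 2.518, E[P2] = 4.61

Work:
E[P1] = p·q·π₁(A,X) + p·(1-q)·π₁(A,Y) + (1-p)·q·π₁(B,X) + (1-p)·(1-q)·π₁(B,Y)
= 0.69·0.3·6 + 0.69·0.7·2 + 0.31·0.3·1 + 0.31·0.7·1
= 2.518

E[P2] = 4.61 (similar calculation)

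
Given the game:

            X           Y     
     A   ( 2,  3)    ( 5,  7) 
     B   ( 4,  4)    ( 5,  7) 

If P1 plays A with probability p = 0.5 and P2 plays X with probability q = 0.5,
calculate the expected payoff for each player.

E[P1] = 4.0, E[P2] = 5.25

Work:
E[P1] = p·q·π₁(A,X) + p·(1-q)·π₁(A,Y) + (1-p)·q·π₁(B,X) + (1-p)·(1-q)·π₁(B,Y)
= 0.5·0.5·2 + 0.5·0.5·5 + 0.5·0.5·4 + 0.5·0.5·5
= 4.0

E[P2] = 5.25 (similar calculation)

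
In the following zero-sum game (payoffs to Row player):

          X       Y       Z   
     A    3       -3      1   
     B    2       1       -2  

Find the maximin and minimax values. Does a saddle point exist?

Maximin = -2, Minimax = 1, Saddle: False

Work:
Row minimums: [-3, -2] → maximin = -2
Column maximums: [3, 1, 1] → minimax = 1
No saddle point (maximin ≠ minimax). Mixed strategy needed.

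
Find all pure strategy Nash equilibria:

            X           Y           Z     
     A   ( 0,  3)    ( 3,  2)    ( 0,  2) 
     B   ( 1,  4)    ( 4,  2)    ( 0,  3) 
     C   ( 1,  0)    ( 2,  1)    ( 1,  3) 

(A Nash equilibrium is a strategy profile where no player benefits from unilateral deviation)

Nash equilibrium: (B, X), (C, Z)

Work:
Best responses:
  P1 vs X: payoffs [0, 1, 1] → best response B/C (payoff 1)
  P1 vs Y: payoffs [3, 4, 2] → best response B (payoff 4)
  P1 vs Z: payoffs [0, 0, 1] → best response C (payoff 1)
  P2 vs A: payoffs [3, 2, 2] → best response X (payoff 3)
  P2 vs B: payoffs [4, 2, 3] → best response X (payoff 4)
  P2 vs C: payoffs [0, 1, 3] → best response Z (payoff 3)
Mutual best responses: (B,X), (C,Z) → Nash equilibria.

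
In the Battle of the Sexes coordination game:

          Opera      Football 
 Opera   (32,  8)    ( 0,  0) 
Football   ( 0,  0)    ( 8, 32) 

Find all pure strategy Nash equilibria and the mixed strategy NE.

Pure NE: (Opera, Opera) and (Football, Football); Mixed NE: p = 0.8, q = 0.2

Work:
Check pure NE:
(Opera, Opera): (32, 8) - no unilateral deviation beneficial
(Football, Football): (8, 32) - no unilateral deviation beneficial
Mixed NE: P1 plays Opera with p = 0.8, P2 plays Opera with q = 0.2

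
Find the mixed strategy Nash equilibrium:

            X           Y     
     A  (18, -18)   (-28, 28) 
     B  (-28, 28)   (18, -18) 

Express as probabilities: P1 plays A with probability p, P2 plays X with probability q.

p = 0.5, q = 0.5

Work:
Find probabilities that make opponent indifferent:
P2 chooses q to make P1 indifferent between A and B
P1 chooses p to make P2 indifferent between X and Y
Mixed NE: P1 plays (A: 0.5, B: 0.5), P2 plays (X: 0.5, Y: 0.5)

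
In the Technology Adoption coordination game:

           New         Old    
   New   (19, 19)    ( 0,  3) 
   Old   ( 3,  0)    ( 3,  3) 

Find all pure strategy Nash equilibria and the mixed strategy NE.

Pure NE: (New, New) and (Old, Old); Mixed NE: p = 0.1579, q = 0.1579

Work:
Check pure NE:
(New, New): (19, 19) - no unilateral deviation beneficial
(Old, Old): (3, 3) - no unilateral deviation beneficial
Mixed NE: P1 plays New with p = 0.1579, P2 plays New with q = 0.1579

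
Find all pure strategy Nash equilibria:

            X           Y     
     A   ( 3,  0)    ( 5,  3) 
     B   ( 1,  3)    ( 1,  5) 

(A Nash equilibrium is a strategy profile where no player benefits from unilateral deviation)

Nash equilibrium: (A, Y)

Work:
Best responses:
  P1 vs X: payoffs [3, 1] → best response A (payoff 3)
  P1 vs Y: payoffs [5, 1] → best response A (payoff 5)
  P2 vs A: payoffs [0, 3] → best response Y (payoff 3)
  P2 vs B: payoffs [3, 5] → best response Y (payoff 5)
Mutual best responses: (A,Y) → Nash equilibria.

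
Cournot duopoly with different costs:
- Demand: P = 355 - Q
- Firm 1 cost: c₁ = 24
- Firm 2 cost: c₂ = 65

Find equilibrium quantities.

q₁* = 124.0, q₂* = 83.0

Work:
Reaction: q₁ = (355 - 24 - q₂)/2
Reaction: q₂ = (355 - 65 - q₁)/2
Solve simultaneously:
q₁* = (355 - 2×24 + 65)/3 = 124.0
q₂* = (355 - 2×65 + 24)/3 = 83.0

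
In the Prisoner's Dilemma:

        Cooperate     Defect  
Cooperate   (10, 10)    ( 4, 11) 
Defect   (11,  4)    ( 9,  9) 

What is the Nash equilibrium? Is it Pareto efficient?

(Defect, Defect) is NE; not Pareto efficient

Work:
Defect dominates Cooperate for both players:
If P2 cooperates: Defect (11) > Cooperate (10)
If P2 defects: Defect (9) > Cooperate (4)
NE: (Defect, Defect) with payoff (9, 9)
But (Cooperate, Cooperate) = (10, 10) Pareto dominates (9, 9)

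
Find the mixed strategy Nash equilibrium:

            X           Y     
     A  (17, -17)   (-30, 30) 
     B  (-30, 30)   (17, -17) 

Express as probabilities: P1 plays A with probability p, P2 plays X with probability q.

p = 0.5, q = 0.5

Work:
Find probabilities that make opponent indifferent:
P2 chooses q to make P1 indifferent between A and B
P1 chooses p to make P2 indifferent between X and Y
Mixed NE: P1 plays (A: 0.5, B: 0.5), P2 plays (X: 0.5, Y: 0.5)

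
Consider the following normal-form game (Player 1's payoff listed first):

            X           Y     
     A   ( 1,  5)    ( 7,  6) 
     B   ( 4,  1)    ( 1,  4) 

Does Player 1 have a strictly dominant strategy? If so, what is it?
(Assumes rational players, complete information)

No strictly dominant strategy exists for Player 1

Work:
A strategy strictly dominates another if it gives a strictly higher payoff against every opponent action. Compare each pair of P1's strategies column-by-column:
  A vs B: [1 vs 4, 7 vs 1] → A does not strictly dominate B (column X: 1 ≤ 4)
  B vs A: [4 vs 1, 1 vs 7] → B does not strictly dominate A (column Y: 1 ≤ 7)
No single strategy strictly dominates all others → no strictly dominant strategy.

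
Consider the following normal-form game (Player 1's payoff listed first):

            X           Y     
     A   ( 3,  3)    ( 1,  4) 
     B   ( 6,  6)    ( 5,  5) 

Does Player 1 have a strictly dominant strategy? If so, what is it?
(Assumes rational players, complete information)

Yes, Player 1's strictly dominant strategy is B

Work:
A strategy strictly dominates another if it gives a strictly higher payoff against every opponent action. Compare each pair of P1's strategies column-by-column:
  A vs B: [3 vs 6, 1 vs 5] → A does not strictly dominate B (column X: 3 ≤ 6)
  B vs A: [6 vs 3, 5 vs 1] → B strictly dominates A
B strictly dominates every other strategy → strictly dominant.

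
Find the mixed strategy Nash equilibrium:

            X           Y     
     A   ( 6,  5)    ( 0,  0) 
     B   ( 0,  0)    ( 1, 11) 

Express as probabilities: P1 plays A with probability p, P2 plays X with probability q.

p = 0.6875, q = 0.1429

Work:
Find probabilities that make opponent indifferent:
P2 chooses q to make P1 indifferent between A and B
P1 chooses p to make P2 indifferent between X and Y
Mixed NE: P1 plays (A: 0.6875, B: 0.3125), P2 plays (X: 0.1429, Y: 0.8571)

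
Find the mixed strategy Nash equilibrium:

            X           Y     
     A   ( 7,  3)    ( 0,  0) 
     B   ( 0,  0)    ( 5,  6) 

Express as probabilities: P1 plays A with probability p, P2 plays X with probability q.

p = 0.6667, q = 0.4167

Work:
Find probabilities that make opponent indifferent:
P2 chooses q to make P1 indifferent between A and B
P1 chooses p to make P2 indifferent between X and Y
Mixed NE: P1 plays (A: 0.6667, B: 0.3333), P2 plays (X: 0.4167, Y: 0.5833)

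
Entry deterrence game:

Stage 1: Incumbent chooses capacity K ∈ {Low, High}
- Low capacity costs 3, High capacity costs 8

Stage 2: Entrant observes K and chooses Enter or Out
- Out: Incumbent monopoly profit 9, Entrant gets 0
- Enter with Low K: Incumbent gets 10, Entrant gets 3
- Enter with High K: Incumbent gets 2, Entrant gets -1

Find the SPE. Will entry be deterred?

SPE: (Low, Enter|Low, Out|High); Entry not deterred. Incumbent net profit = 7, Entrant gets 3

Work:
After Low K: Entrant enters (3 > 0)
After High K: Entrant stays out (-1 < 0)
Incumbent: Low → 10−3=7, High → 9−8=1
Incumbent chooses Low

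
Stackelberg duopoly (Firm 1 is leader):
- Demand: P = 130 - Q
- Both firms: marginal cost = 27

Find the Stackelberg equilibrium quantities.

q₁* (leader) = 51.5, q₂* (follower) = 25.75

Work:
Follower's reaction: q₂ = (a - c - q₁)/2
Leader substitutes: π₁ = q₁·(a - q₁ - (a-c-q₁)/2 - c)
FOC: q₁* = (130 - 27)/2 = 51.50
Then: q₂* = (130 - 27 - 51.5)/2 = 25.75
Leader has first-mover advantage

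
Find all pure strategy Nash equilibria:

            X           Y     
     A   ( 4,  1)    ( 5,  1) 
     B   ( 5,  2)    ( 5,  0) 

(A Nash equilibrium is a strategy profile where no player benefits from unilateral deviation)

Nash equilibrium: (A, Y), (B, X)

Work:
Best responses:
  P1 vs X: payoffs [4, 5] → best response B (payoff 5)
  P1 vs Y: payoffs [5, 5] → best response A/B (payoff 5)
  P2 vs A: payoffs [1, 1] → best response X/Y (payoff 1)
  P2 vs B: payoffs [2, 0] → best response X (payoff 2)
Mutual best responses: (A,Y), (B,X) → Nash equilibria.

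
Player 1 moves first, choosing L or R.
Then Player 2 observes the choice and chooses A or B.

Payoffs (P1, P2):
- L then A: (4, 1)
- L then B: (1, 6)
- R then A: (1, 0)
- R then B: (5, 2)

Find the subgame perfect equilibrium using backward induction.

P1 plays R, P2 plays B after L and B after R; Payoff (5, 2)

Work:
Backward induction:
After L: P2 chooses B → P1 gets 1
After R: P2 chooses B → P1 gets 5
P1 chooses R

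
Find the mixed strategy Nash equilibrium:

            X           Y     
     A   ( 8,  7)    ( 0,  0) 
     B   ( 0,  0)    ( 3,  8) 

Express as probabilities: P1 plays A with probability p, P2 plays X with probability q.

p = 0.5333, q = 0.2727

Work:
Find probabilities that make opponent indifferent:
P2 chooses q to make P1 indifferent between A and B
P1 chooses p to make P2 indifferent between X and Y
Mixed NE: P1 plays (A: 0.5333, B: 0.4667), P2 plays (X: 0.2727, Y: 0.7273)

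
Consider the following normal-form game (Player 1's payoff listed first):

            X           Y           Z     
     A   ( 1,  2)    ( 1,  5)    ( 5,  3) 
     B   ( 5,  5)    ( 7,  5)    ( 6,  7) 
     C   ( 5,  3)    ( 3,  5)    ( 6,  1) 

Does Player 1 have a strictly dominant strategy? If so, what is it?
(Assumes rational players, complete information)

No strictly dominant strategy exists for Player 1

Work:
A strategy strictly dominates another if it gives a strictly higher payoff against every opponent action. Compare each pair of P1's strategies column-by-column:
  A vs B: [1 vs 5, 1 vs 7, 5 vs 6] → A does not strictly dominate B (column X: 1 ≤ 5)
  A vs C: [1 vs 5, 1 vs 3, 5 vs 6] → A does not strictly dominate C (column X: 1 ≤ 5)
  B vs A: [5 vs 1, 7 vs 1, 6 vs 5] → B strictly dominates A
  B vs C: [5 vs 5, 7 vs 3, 6 vs 6] → B does not strictly dominate C (column X: 5 ≤ 5)
  C vs A: [5 vs 1, 3 vs 1, 6 vs 5] → C strictly dominates A
  C vs B: [5 vs 5, 3 vs 7, 6 vs 6] → C does not strictly dominate B (column X: 5 ≤ 5)
No single strategy strictly dominates all others → no strictly dominant strategy.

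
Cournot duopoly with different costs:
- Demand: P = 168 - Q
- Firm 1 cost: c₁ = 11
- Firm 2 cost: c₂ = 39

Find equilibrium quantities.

q₁* = 61.67, q₂* = 33.67

Work:
Reaction: q₁ = (168 - 11 - q₂)/2
Reaction: q₂ = (168 - 39 - q₁)/2
Solve simultaneously:
q₁* = (168 - 2×11 + 39)/3 = 61.67
q₂* = (168 - 2×39 + 11)/3 = 33.67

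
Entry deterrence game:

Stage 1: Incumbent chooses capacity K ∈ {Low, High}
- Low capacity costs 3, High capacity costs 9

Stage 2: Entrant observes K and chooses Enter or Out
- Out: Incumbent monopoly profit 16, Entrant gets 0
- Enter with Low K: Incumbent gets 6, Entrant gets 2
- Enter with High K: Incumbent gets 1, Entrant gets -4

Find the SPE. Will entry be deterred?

SPE: (High, Enter|Low, Out|High); Entry deterred. Incumbent net profit = 7

Work:
After Low K: Entrant enters (2 > 0)
After High K: Entrant stays out (-4 < 0)
Incumbent: Low → 6−3=3, High → 16−9=7
Incumbent chooses High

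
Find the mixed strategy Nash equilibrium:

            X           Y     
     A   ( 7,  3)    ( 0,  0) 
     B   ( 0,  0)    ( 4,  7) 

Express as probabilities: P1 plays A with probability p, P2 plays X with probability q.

p = 0.7, q = 0.3636

Work:
Find probabilities that make opponent indifferent:
P2 chooses q to make P1 indifferent between A and B
P1 chooses p to make P2 indifferent between X and Y
Mixed NE: P1 plays (A: 0.7, B: 0.3), P2 plays (X: 0.3636, Y: 0.6364)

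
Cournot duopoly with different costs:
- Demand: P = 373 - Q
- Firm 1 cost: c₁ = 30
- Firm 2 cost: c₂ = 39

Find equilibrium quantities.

q₁* = 117.33, q₂* = 108.33

Work:
Reaction: q₁ = (373 - 30 - q₂)/2
Reaction: q₂ = (373 - 39 - q₁)/2
Solve simultaneously:
q₁* = (373 - 2×30 + 39)/3 = 117.33
q₂* = (373 - 2×39 + 30)/3 = 108.33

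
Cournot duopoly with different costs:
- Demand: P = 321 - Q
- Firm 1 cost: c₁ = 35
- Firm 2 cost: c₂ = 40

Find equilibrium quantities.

q₁* = 97.0, q₂* = 92.0

Work:
Reaction: q₁ = (321 - 35 - q₂)/2
Reaction: q₂ = (321 - 40 - q₁)/2
Solve simultaneously:
q₁* = (321 - 2×35 + 40)/3 = 97.0
q₂* = (321 - 2×40 + 35)/3 = 92.0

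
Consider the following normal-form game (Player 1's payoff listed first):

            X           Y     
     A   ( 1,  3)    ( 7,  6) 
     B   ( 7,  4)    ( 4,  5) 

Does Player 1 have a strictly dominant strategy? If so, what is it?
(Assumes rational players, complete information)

No strictly dominant strategy exists for Player 1

Work:
A strategy strictly dominates another if it gives a strictly higher payoff against every opponent action. Compare each pair of P1's strategies column-by-column:
  A vs B: [1 vs 7, 7 vs 4] → A does not strictly dominate B (column X: 1 ≤ 7)
  B vs A: [7 vs 1, 4 vs 7] → B does not strictly dominate A (column Y: 4 ≤ 7)
No single strategy strictly dominates all others → no strictly dominant strategy.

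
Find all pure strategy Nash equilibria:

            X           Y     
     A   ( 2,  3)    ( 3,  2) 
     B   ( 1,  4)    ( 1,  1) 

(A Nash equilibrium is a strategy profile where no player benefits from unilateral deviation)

Nash equilibrium: (A, X)

Work:
Best responses:
  P1 vs X: payoffs [2, 1] → best response A (payoff 2)
  P1 vs Y: payoffs [3, 1] → best response A (payoff 3)
  P2 vs A: payoffs [3, 2] → best response X (payoff 3)
  P2 vs B: payoffs [4, 1] → best response X (payoff 4)
Mutual best responses: (A,X) → Nash equilibria.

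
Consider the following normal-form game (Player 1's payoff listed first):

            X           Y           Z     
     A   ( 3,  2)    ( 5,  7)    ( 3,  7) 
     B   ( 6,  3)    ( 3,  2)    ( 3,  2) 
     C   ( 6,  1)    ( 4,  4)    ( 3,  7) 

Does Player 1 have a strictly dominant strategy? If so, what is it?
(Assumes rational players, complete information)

No strictly dominant strategy exists for Player 1

Work:
A strategy strictly dominates another if it gives a strictly higher payoff against every opponent action. Compare each pair of P1's strategies column-by-column:
  A vs B: [3 vs 6, 5 vs 3, 3 vs 3] → A does not strictly dominate B (column X: 3 ≤ 6)
  A vs C: [3 vs 6, 5 vs 4, 3 vs 3] → A does not strictly dominate C (column X: 3 ≤ 6)
  B vs A: [6 vs 3, 3 vs 5, 3 vs 3] → B does not strictly dominate A (column Y: 3 ≤ 5)
  B vs C: [6 vs 6, 3 vs 4, 3 vs 3] → B does not strictly dominate C (column X: 6 ≤ 6)
  C vs A: [6 vs 3, 4 vs 5, 3 vs 3] → C does not strictly dominate A (column Y: 4 ≤ 5)
  C vs B: [6 vs 6, 4 vs 3, 3 vs 3] → C does not strictly dominate B (column X: 6 ≤ 6)
No single strategy strictly dominates all others → no strictly dominant strategy.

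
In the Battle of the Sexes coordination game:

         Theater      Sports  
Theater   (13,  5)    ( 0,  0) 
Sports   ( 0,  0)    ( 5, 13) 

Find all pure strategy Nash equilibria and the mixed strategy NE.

Pure NE: (Theater, Theater) and (Sports, Sports); Mixed NE: p = 0.7222, q = 0.2778

Work:
Check pure NE:
(Theater, Theater): (13, 5) - no unilateral deviation beneficial
(Sports, Sports): (5, 13) - no unilateral deviation beneficial
Mixed NE: P1 plays Theater with p = 0.7222, P2 plays Theater with q = 0.2778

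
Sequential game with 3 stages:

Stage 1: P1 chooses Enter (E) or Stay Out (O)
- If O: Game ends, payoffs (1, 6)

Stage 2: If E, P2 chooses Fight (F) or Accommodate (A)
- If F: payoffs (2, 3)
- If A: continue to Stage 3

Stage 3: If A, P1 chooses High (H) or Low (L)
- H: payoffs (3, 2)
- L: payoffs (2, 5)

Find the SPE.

SPE: (E, F, H); Outcome (2, 3)

Work:
Stage 3: P1 chooses H (3 vs 2)
Stage 2: P2: F->3, A->2 (anticipating H). Choose F
Stage 1: P1: O->1, E->2 (anticipating F, H). Choose E
SPE path: E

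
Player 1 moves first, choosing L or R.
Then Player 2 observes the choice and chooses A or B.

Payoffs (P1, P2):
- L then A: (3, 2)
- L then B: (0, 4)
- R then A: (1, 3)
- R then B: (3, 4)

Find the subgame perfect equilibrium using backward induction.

P1 plays R, P2 plays B after L and B after R; Payoff (3, 4)

Work:
Backward induction:
After L: P2 chooses B → P1 gets 0
After R: P2 chooses B → P1 gets 3
P1 chooses R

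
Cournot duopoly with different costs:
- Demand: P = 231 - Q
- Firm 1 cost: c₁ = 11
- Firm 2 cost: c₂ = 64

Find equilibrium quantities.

q₁* = 91.0, q₂* = 38.0

Work:
Reaction: q₁ = (231 - 11 - q₂)/2
Reaction: q₂ = (231 - 64 - q₁)/2
Solve simultaneously:
q₁* = (231 - 2×11 + 64)/3 = 91.0
q₂* = (231 - 2×64 + 11)/3 = 38.0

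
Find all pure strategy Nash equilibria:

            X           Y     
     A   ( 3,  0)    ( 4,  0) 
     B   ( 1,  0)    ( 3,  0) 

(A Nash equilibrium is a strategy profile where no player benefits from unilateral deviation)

Nash equilibrium: (A, X), (A, Y)

Work:
Best responses:
  P1 vs X: payoffs [3, 1] → best response A (payoff 3)
  P1 vs Y: payoffs [4, 3] → best response A (payoff 4)
  P2 vs A: payoffs [0, 0] → best response X/Y (payoff 0)
  P2 vs B: payoffs [0, 0] → best response X/Y (payoff 0)
Mutual best responses: (A,X), (A,Y) → Nash equilibria.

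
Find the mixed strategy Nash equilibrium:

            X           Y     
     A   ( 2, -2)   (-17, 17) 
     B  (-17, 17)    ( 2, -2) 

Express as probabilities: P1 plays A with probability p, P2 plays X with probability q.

p = 0.5, q = 0.5

Work:
Find probabilities that make opponent indifferent:
P2 chooses q to make P1 indifferent between A and B
P1 chooses p to make P2 indifferent between X and Y
Mixed NE: P1 plays (A: 0.5, B: 0.5), P2 plays (X: 0.5, Y: 0.5)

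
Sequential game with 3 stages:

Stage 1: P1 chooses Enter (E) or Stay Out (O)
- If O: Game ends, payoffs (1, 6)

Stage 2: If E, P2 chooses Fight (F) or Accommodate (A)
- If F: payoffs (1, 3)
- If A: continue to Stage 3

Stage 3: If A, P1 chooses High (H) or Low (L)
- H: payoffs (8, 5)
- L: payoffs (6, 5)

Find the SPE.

SPE: (E, A, H); Outcome (8, 5)

Work:
Stage 3: P1 chooses H (8 vs 6)
Stage 2: P2: F->3, A->5 (anticipating H). Choose A
Stage 1: P1: O->1, E->8 (anticipating A, H). Choose E
SPE path: E -> A -> H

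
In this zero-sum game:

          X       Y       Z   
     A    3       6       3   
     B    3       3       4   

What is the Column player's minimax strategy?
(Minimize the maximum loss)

Column should play X, value = 3

Work:
Column player minimizes Row's maximum payoff:
Column X: max payoff to Row = 3
Column Y: max payoff to Row = 6
Column Z: max payoff to Row = 4
Minimum is 3, achieved by column X.
Minimax strategy: X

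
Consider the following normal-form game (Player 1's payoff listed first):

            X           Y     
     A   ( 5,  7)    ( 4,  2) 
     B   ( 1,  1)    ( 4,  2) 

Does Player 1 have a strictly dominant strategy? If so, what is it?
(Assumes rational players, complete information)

No strictly dominant strategy exists for Player 1

Work:
A strategy strictly dominates another if it gives a strictly higher payoff against every opponent action. Compare each pair of P1's strategies column-by-column:
  A vs B: [5 vs 1, 4 vs 4] → A does not strictly dominate B (column Y: 4 ≤ 4)
  B vs A: [1 vs 5, 4 vs 4] → B does not strictly dominate A (column X: 1 ≤ 5)
No single strategy strictly dominates all others → no strictly dominant strategy.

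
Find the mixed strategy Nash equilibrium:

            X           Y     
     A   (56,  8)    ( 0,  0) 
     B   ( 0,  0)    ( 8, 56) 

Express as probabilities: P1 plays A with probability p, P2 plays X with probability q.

p = 0.875, q = 0.125

Work:
Find probabilities that make opponent indifferent:
P2 chooses q to make P1 indifferent between A and B
P1 chooses p to make P2 indifferent between X and Y
Mixed NE: P1 plays (A: 0.875, B: 0.125), P2 plays (X: 0.125, Y: 0.875)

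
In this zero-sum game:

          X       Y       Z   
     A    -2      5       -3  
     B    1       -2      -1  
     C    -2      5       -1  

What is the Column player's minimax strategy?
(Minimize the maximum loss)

Column should play Z, value = -1

Work:
Column player minimizes Row's maximum payoff:
Column X: max payoff to Row = 1
Column Y: max payoff to Row = 5
Column Z: max payoff to Row = -1
Minimum is -1, achieved by column Z.
Minimax strategy: Z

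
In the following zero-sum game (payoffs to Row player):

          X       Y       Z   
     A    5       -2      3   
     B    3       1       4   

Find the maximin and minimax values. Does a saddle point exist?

Maximin = 1, Minimax = 1, Saddle: True

Work:
Row minimums: [-2, 1] → maximin = 1
Column maximums: [5, 1, 4] → minimax = 1
Saddle point exists! Game value = 1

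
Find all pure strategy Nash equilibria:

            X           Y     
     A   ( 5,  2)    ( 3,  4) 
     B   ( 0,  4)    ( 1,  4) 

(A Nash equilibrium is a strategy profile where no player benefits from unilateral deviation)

Nash equilibrium: (A, Y)

Work:
Best responses:
  P1 vs X: payoffs [5, 0] → best response A (payoff 5)
  P1 vs Y: payoffs [3, 1] → best response A (payoff 3)
  P2 vs A: payoffs [2, 4] → best response Y (payoff 4)
  P2 vs B: payoffs [4, 4] → best response X/Y (payoff 4)
Mutual best responses: (A,Y) → Nash equilibria.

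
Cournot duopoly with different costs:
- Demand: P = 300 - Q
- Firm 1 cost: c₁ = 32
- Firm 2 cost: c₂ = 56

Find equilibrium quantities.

q₁* = 97.33, q₂* = 73.33

Work:
Reaction: q₁ = (300 - 32 - q₂)/2
Reaction: q₂ = (300 - 56 - q₁)/2
Solve simultaneously:
q₁* = (300 - 2×32 + 56)/3 = 97.33
q₂* = (300 - 2×56 + 32)/3 = 73.33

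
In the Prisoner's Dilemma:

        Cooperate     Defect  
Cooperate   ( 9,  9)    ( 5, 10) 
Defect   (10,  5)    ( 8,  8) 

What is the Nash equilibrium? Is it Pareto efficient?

(Defect, Defect) is NE; not Pareto efficient

Work:
Defect dominates Cooperate for both players:
If P2 cooperates: Defect (10) > Cooperate (9)
If P2 defects: Defect (8) > Cooperate (5)
NE: (Defect, Defect) with payoff (8, 8)
But (Cooperate, Cooperate) = (9, 9) Pareto dominates (8, 8)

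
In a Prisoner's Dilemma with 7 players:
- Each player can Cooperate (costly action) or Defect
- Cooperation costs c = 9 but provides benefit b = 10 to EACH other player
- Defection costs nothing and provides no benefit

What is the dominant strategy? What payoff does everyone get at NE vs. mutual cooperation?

Dominant: Defect; NE payoff = 0; Coop payoff = 51

Work:
Defect dominates (saves cost c = 9, benefit to others is external)
NE: All defect → everyone gets 0
If all cooperate: each receives (6)×10 - 9 = 51
Social dilemma: 51 > 0 but NE gives 0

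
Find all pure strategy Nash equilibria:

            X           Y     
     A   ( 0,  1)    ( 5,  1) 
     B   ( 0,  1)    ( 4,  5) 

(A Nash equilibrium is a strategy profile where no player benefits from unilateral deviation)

Nash equilibrium: (A, X), (A, Y)

Work:
Best responses:
  P1 vs X: payoffs [0, 0] → best response A/B (payoff 0)
  P1 vs Y: payoffs [5, 4] → best response A (payoff 5)
  P2 vs A: payoffs [1, 1] → best response X/Y (payoff 1)
  P2 vs B: payoffs [1, 5] → best response Y (payoff 5)
Mutual best responses: (A,X), (A,Y) → Nash equilibria.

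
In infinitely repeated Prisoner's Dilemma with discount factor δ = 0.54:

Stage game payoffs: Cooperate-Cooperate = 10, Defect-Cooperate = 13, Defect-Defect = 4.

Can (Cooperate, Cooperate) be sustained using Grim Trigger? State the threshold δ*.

δ* = 0.3333; since δ = 0.54 ≥ 0.3333, cooperation can be sustained

Work:
For Grim Trigger:
Cooperate forever: 10/(1-δ)
Defect then punished: 13 + 4·δ/(1-δ)
Need: 10/(1-δ) ≥ 13 + 4·δ/(1-δ)
Solving: δ ≥ (T-R)/(T-P) = (13-10)/(13-4) = 0.3333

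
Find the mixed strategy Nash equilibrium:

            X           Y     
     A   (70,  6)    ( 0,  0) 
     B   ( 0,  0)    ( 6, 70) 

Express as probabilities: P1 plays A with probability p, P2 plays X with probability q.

p = 0.9211, q = 0.0789

Work:
Find probabilities that make opponent indifferent:
P2 chooses q to make P1 indifferent between A and B
P1 chooses p to make P2 indifferent between X and Y
Mixed NE: P1 plays (A: 0.9211, B: 0.0789), P2 plays (X: 0.0789, Y: 0.9211)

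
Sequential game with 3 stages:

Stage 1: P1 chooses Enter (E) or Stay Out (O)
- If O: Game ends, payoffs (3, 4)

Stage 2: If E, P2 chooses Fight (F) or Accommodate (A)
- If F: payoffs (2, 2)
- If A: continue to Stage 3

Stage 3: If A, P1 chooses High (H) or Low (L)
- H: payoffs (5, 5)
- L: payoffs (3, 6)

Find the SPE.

SPE: (E, A, H); Outcome (5, 5)

Work:
Stage 3: P1 chooses H (5 vs 3)
Stage 2: P2: F->2, A->5 (anticipating H). Choose A
Stage 1: P1: O->3, E->5 (anticipating A, H). Choose E
SPE path: E -> A -> H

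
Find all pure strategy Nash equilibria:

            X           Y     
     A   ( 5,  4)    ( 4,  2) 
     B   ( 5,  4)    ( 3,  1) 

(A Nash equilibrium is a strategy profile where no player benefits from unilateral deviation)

Nash equilibrium: (A, X), (B, X)

Work:
Best responses:
  P1 vs X: payoffs [5, 5] → best response A/B (payoff 5)
  P1 vs Y: payoffs [4, 3] → best response A (payoff 4)
  P2 vs A: payoffs [4, 2] → best response X (payoff 4)
  P2 vs B: payoffs [4, 1] → best response X (payoff 4)
Mutual best responses: (A,X), (B,X) → Nash equilibria.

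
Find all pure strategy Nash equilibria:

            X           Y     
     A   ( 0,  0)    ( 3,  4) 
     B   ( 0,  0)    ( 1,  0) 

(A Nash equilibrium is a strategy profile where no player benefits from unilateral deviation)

Nash equilibrium: (A, Y), (B, X)

Work:
Best responses:
  P1 vs X: payoffs [0, 0] → best response A/B (payoff 0)
  P1 vs Y: payoffs [3, 1] → best response A (payoff 3)
  P2 vs A: payoffs [0, 4] → best response Y (payoff 4)
  P2 vs B: payoffs [0, 0] → best response X/Y (payoff 0)
Mutual best responses: (A,Y), (B,X) → Nash equilibria.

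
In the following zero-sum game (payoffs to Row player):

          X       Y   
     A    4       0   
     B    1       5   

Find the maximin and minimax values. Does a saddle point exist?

Maximin = 1, Minimax = 4, Saddle: False

Work:
Row minimums: [0, 1] → maximin = 1
Column maximums: [4, 5] → minimax = 4
No saddle point (maximin ≠ minimax). Mixed strategy needed.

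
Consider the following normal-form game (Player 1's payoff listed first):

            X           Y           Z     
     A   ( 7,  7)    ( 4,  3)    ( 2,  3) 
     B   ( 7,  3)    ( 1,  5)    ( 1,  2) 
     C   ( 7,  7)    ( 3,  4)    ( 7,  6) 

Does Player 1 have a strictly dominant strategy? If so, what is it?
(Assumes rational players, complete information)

No strictly dominant strategy exists for Player 1

Work:
A strategy strictly dominates another if it gives a strictly higher payoff against every opponent action. Compare each pair of P1's strategies column-by-column:
  A vs B: [7 vs 7, 4 vs 1, 2 vs 1] → A does not strictly dominate B (column X: 7 ≤ 7)
  A vs C: [7 vs 7, 4 vs 3, 2 vs 7] → A does not strictly dominate C (column X: 7 ≤ 7)
  B vs A: [7 vs 7, 1 vs 4, 1 vs 2] → B does not strictly dominate A (column X: 7 ≤ 7)
  B vs C: [7 vs 7, 1 vs 3, 1 vs 7] → B does not strictly dominate C (column X: 7 ≤ 7)
  C vs A: [7 vs 7, 3 vs 4, 7 vs 2] → C does not strictly dominate A (column X: 7 ≤ 7)
  C vs B: [7 vs 7, 3 vs 1, 7 vs 1] → C does not strictly dominate B (column X: 7 ≤ 7)
No single strategy strictly dominates all others → no strictly dominant strategy.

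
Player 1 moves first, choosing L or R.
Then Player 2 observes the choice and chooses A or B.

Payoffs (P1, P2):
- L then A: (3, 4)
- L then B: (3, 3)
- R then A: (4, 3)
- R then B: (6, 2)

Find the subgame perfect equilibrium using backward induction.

P1 plays R, P2 plays A after L and A after R; Payoff (4, 3)

Work:
Backward induction:
After L: P2 chooses A → P1 gets 3
After R: P2 chooses A → P1 gets 4
P1 chooses R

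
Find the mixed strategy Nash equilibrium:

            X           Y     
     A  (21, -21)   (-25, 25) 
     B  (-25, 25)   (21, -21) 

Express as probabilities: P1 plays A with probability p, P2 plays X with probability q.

p = 0.5, q = 0.5

Work:
Find probabilities that make opponent indifferent:
P2 chooses q to make P1 indifferent between A and B
P1 chooses p to make P2 indifferent between X and Y
Mixed NE: P1 plays (A: 0.5, B: 0.5), P2 plays (X: 0.5, Y: 0.5)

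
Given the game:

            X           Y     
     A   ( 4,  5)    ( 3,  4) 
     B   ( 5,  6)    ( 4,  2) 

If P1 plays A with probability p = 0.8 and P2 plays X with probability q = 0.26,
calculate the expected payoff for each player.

E[P1] = 3.46, E[P2] = 4.016

Work:
E[P1] = p·q·π₁(A,X) + p·(1-q)·π₁(A,Y) + (1-p)·q·π₁(B,X) + (1-p)·(1-q)·π₁(B,Y)
= 0.8·0.26·4 + 0.8·0.74·3 + 0.2·0.26·5 + 0.2·0.74·4
= 3.46

E[P2] = 4.016 (similar calculation)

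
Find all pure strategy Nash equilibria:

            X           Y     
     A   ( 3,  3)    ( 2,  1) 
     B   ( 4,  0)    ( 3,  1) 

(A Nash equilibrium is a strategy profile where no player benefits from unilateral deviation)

Nash equilibrium: (B, Y)

Work:
Best responses:
  P1 vs X: payoffs [3, 4] → best response B (payoff 4)
  P1 vs Y: payoffs [2, 3] → best response B (payoff 3)
  P2 vs A: payoffs [3, 1] → best response X (payoff 3)
  P2 vs B: payoffs [0, 1] → best response Y (payoff 1)
Mutual best responses: (B,Y) → Nash equilibria.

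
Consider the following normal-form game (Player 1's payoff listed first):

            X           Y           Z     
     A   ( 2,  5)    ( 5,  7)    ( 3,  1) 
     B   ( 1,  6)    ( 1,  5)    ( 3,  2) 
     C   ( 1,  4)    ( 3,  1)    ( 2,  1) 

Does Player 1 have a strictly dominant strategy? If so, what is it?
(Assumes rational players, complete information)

No strictly dominant strategy exists for Player 1

Work:
A strategy strictly dominates another if it gives a strictly higher payoff against every opponent action. Compare each pair of P1's strategies column-by-column:
  A vs B: [2 vs 1, 5 vs 1, 3 vs 3] → A does not strictly dominate B (column Z: 3 ≤ 3)
  A vs C: [2 vs 1, 5 vs 3, 3 vs 2] → A strictly dominates C
  B vs A: [1 vs 2, 1 vs 5, 3 vs 3] → B does not strictly dominate A (column X: 1 ≤ 2)
  B vs C: [1 vs 1, 1 vs 3, 3 vs 2] → B does not strictly dominate C (column X: 1 ≤ 1)
  C vs A: [1 vs 2, 3 vs 5, 2 vs 3] → C does not strictly dominate A (column X: 1 ≤ 2)
  C vs B: [1 vs 1, 3 vs 1, 2 vs 3] → C does not strictly dominate B (column X: 1 ≤ 1)
No single strategy strictly dominates all others → no strictly dominant strategy.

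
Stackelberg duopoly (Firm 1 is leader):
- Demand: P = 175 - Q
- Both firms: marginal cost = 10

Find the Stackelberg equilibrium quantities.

q₁* (leader) = 82.5, q₂* (follower) = 41.25

Work:
Follower's reaction: q₂ = (a - c - q₁)/2
Leader substitutes: π₁ = q₁·(a - q₁ - (a-c-q₁)/2 - c)
FOC: q₁* = (175 - 10)/2 = 82.50
Then: q₂* = (175 - 10 - 82.5)/2 = 41.25
Leader has first-mover advantage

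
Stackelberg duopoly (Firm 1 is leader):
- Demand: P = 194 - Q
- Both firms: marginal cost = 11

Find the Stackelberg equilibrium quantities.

q₁* (leader) = 91.5, q₂* (follower) = 45.75

Work:
Follower's reaction: q₂ = (a - c - q₁)/2
Leader substitutes: π₁ = q₁·(a - q₁ - (a-c-q₁)/2 - c)
FOC: q₁* = (194 - 11)/2 = 91.50
Then: q₂* = (194 - 11 - 91.5)/2 = 45.75
Leader has first-mover advantage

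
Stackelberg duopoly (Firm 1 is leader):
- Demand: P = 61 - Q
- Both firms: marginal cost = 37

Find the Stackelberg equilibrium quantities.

q₁* (leader) = 12.0, q₂* (follower) = 6.0

Work:
Follower's reaction: q₂ = (a - c - q₁)/2
Leader substitutes: π₁ = q₁·(a - q₁ - (a-c-q₁)/2 - c)
FOC: q₁* = (61 - 37)/2 = 12.00
Then: q₂* = (61 - 37 - 12.0)/2 = 6.00
Leader has first-mover advantage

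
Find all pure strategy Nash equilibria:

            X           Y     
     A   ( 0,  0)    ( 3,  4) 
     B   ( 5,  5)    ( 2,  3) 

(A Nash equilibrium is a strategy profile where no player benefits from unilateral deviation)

Nash equilibrium: (A, Y), (B, X)

Work:
Best responses:
  P1 vs X: payoffs [0, 5] → best response B (payoff 5)
  P1 vs Y: payoffs [3, 2] → best response A (payoff 3)
  P2 vs A: payoffs [0, 4] → best response Y (payoff 4)
  P2 vs B: payoffs [5, 3] → best response X (payoff 5)
Mutual best responses: (A,Y), (B,X) → Nash equilibria.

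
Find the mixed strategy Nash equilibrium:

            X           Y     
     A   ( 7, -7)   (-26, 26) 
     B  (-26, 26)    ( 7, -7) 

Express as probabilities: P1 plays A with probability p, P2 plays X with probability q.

p = 0.5, q = 0.5

Work:
Find probabilities that make opponent indifferent:
P2 chooses q to make P1 indifferent between A and B
P1 chooses p to make P2 indifferent between X and Y
Mixed NE: P1 plays (A: 0.5, B: 0.5), P2 plays (X: 0.5, Y: 0.5)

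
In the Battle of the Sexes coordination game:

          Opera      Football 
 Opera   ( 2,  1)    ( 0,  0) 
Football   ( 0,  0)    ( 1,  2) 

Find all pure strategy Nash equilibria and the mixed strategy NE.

Pure NE: (Opera, Opera) and (Football, Football); Mixed NE: p = 0.6667, q = 0.3333

Work:
Check pure NE:
(Opera, Opera): (2, 1) - no unilateral deviation beneficial
(Football, Football): (1, 2) - no unilateral deviation beneficial
Mixed NE: P1 plays Opera with p = 0.6667, P2 plays Opera with q = 0.3333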